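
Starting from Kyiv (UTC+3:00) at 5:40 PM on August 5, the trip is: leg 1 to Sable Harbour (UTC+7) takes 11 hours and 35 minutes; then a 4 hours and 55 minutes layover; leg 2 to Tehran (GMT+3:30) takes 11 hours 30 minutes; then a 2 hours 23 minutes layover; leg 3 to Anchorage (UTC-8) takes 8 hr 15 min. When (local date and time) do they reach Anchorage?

Convert departure to UTC: 5:40 PM − 3:00 = 2:40 PM UTC on Aug 5.
Add 11 hours 35 minutes leg 1 → 2:15 AM UTC (Aug 6).
Add 4 hours and 55 minutes layover in Sable Harbour → 7:10 AM UTC.
Add 11 hours 30 minutes leg 2 → 6:40 PM UTC.
Add 2 hours and 23 minutes layover in Tehran → 9:03 PM UTC.
Add 8 hours and 15 minutes leg 3 → 5:18 AM UTC (Aug 7).
Anchorage is UTC−8:00, so local arrival = 5:18 AM − 8:00 = 9:18 PM on Aug 6.

9:18 PM on Aug 6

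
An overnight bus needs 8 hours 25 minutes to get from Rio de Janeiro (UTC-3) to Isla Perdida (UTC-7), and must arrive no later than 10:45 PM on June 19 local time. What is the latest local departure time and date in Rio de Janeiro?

Target arrival in UTC: 10:45 PM + 7:00 = 5:45 AM on Jun 20.
Subtract 8 hours 25 minutes → departure 9:20 PM UTC on Jun 19.
Rio de Janeiro is UTC−3:00: 9:20 PM − 3:00 = 6:20 PM on Jun 19.

6:20 PM on June 19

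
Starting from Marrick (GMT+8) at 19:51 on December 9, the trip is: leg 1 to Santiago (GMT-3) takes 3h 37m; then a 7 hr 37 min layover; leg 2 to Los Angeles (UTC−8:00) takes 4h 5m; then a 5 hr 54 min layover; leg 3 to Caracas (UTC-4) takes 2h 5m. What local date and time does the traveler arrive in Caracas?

Convert departure to UTC: 19:51 − 8:00 = 11:51 UTC on Dec 9.
Add 3 hours 37 minutes leg 1 → 15:28 UTC.
Add 7 hours and 37 minutes layover in Santiago → 23:05 UTC.
Add 4 hours and 5 minutes leg 2 → 03:10 UTC (Dec 10).
Add 5 hours and 54 minutes layover in Los Angeles → 09:04 UTC.
Add 2 hours 5 minutes leg 3 → 11:09 UTC.
Caracas is UTC−4:00, so local arrival = 11:09 − 4:00 = 07:09 on Dec 10.

07:09 on December 10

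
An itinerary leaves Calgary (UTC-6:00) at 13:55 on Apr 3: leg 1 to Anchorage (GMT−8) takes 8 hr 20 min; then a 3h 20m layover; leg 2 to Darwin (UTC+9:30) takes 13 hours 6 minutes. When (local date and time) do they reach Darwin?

Convert departure to UTC: 13:55 + 6:00 = 19:55 UTC on Apr 3.
Add 8 hours and 20 minutes leg 1 → 04:15 UTC (Apr 4).
Add 3 hours and 20 minutes layover in Anchorage → 07:35 UTC.
Add 13 hours 6 minutes leg 2 → 20:41 UTC.
Darwin is UTC+9:30, so local arrival = 20:41 + 9:30 = 06:11 on Apr 5.

06:11 on April 5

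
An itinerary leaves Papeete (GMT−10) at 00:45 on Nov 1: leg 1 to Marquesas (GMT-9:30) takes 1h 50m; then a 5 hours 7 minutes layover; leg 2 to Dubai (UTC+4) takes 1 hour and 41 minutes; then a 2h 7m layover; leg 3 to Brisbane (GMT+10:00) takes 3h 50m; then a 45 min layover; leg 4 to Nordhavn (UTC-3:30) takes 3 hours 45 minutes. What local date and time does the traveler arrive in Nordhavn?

Convert departure to UTC: 00:45 + 10:00 = 10:45 UTC on Nov 1.
Add 1 hour 50 minutes leg 1 → 12:35 UTC.
Add 5 hours and 7 minutes layover in Marquesas → 17:42 UTC.
Add 1 hour 41 minutes leg 2 → 19:23 UTC.
Add 2 hours 7 minutes layover in Dubai → 21:30 UTC.
Add 3 hours 50 minutes leg 3 → 01:20 UTC (Nov 2).
Add 45 minutes layover in Brisbane → 02:05 UTC.
Add 3 hours 45 minutes leg 4 → 05:50 UTC.
Nordhavn is UTC−3:30, so local arrival = 05:50 − 3:30 = 02:20 on Nov 2.

02:20 on November 2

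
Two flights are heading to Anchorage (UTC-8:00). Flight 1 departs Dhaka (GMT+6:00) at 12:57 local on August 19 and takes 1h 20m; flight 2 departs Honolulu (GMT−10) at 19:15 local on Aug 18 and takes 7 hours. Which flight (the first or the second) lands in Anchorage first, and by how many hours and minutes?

Flight 1 in UTC: 12:57 − 6:00 = 06:57 on Aug 19.
+1 hour 20 minutes → arrive 08:17 UTC on Aug 19.
Flight 2 in UTC: 19:15 + 10:00 = 05:15 on Aug 19.
+7 hours → arrive 12:15 UTC on Aug 19.
Flight 1 lands earlier by 3 hours 58 minutes.

the first, by 3 hours 58 minutes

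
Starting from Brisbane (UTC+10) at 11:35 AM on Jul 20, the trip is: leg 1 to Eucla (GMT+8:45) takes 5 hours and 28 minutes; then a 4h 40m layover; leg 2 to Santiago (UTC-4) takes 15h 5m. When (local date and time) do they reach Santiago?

Convert departure to UTC: 11:35 AM − 10:00 = 1:35 AM UTC on Jul 20.
Add 5 hours 28 minutes leg 1 → 7:03 AM UTC.
Add 4 hours 40 minutes layover in Eucla → 11:43 AM UTC.
Add 15 hours and 5 minutes leg 2 → 2:48 AM UTC (Jul 21).
Santiago is UTC−4:00, so local arrival = 2:48 AM − 4:00 = 10:48 PM on Jul 20.

10:48 PM on July 20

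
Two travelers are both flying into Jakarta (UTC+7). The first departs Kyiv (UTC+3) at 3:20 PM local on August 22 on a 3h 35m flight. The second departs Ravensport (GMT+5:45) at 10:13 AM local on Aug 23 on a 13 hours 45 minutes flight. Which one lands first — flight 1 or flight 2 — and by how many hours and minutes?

Flight 1 in UTC: 3:20 PM − 3:00 = 12:20 PM on Aug 22.
+3 hours and 35 minutes → arrive 3:55 PM UTC on Aug 22.
Flight 2 in UTC: 10:13 AM − 5:45 = 4:28 AM on Aug 23.
+13 hours and 45 minutes → arrive 6:13 PM UTC on Aug 23.
Flight 1 lands earlier by 26 hours 18 minutes.

the first, by 26 hours 18 minutes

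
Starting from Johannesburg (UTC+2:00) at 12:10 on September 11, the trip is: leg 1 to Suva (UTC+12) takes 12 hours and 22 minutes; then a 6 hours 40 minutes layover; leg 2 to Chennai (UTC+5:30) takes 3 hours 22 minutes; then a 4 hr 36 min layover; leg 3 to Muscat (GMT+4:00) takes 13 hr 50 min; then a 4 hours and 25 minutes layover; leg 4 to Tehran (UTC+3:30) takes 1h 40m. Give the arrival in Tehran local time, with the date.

12:35 on September 13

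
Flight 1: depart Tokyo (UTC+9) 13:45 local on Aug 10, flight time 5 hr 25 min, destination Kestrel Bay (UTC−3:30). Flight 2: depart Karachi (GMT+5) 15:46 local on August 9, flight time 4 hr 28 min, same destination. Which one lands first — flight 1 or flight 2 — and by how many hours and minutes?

Flight 1 in UTC: 13:45 − 9:00 = 04:45 on Aug 10.
+5 hours and 25 minutes → arrive 10:10 UTC on Aug 10.
Flight 2 in UTC: 15:46 − 5:00 = 10:46 on Aug 9.
+4 hours and 28 minutes → arrive 15:14 UTC on Aug 9.
Flight 2 lands earlier by 18 hours 56 minutes.

the second, by 18 hours 56 minutes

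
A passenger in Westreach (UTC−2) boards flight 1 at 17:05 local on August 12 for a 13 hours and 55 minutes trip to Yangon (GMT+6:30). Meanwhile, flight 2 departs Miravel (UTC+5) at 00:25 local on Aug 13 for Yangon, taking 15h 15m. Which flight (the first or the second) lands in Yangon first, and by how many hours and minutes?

the first, by 1 hour 40 minutes

Flight 1 in UTC: 17:05 + 2:00 = 19:05 on Aug 12.
+13 hours 55 minutes → arrive 09:00 UTC on Aug 13.
Flight 2 in UTC: 00:25 − 5:00 = 19:25 on Aug 12.
+15 hours and 15 minutes → arrive 10:40 UTC on Aug 13.
Flight 1 lands earlier by 1 hour 40 minutes.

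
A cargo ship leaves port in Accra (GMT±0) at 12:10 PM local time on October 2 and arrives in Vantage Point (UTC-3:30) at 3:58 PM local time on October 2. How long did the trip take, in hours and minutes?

Departure is already UTC: 12:10 PM on Oct 2.
Arrival in UTC: 3:58 PM + 3:30 = 7:28 PM on Oct 2.
Elapsed = 7:28 PM − 12:10 PM = 7 hours 18 minutes.

7 hours 18 minutes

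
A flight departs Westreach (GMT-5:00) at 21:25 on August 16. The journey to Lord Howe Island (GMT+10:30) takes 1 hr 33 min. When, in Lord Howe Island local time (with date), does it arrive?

14:28 on August 17

Convert departure to UTC: 21:25 + 5:00 = 02:25 UTC on Aug 17.
Add 1 hour and 33 minutes travel time → 03:58 UTC.
Lord Howe Island is UTC+10:30, so local arrival = 03:58 + 10:30 = 14:28 on Aug 17.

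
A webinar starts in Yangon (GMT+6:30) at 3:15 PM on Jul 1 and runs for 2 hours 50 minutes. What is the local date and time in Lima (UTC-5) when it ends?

6:35 AM on July 1

Lima is 11:30 behind Yangon.
After 2 hours and 50 minutes it is 6:05 PM in Yangon.
Shift by the zone difference: 6:05 PM − 11:30 = 6:35 AM on Jul 1 in Lima.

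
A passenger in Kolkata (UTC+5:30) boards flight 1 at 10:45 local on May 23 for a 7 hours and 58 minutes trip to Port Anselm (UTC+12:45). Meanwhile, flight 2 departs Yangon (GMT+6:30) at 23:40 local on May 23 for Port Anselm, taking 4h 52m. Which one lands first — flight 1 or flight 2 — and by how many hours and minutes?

the first, by 8 hours 49 minutes

Flight 1 in UTC: 10:45 − 5:30 = 05:15 on May 23.
+7 hours and 58 minutes → arrive 13:13 UTC on May 23.
Flight 2 in UTC: 23:40 − 6:30 = 17:10 on May 23.
+4 hours and 52 minutes → arrive 22:02 UTC on May 23.
Flight 1 lands earlier by 8 hours 49 minutes.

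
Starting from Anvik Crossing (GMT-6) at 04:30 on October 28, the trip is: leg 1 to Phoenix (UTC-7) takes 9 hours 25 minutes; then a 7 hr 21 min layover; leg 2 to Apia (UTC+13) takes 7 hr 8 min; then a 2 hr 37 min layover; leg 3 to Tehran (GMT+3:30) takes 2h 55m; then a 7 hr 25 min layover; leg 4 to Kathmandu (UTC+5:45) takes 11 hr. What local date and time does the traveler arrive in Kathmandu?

16:06 on October 30

Convert departure to UTC: 04:30 + 6:00 = 10:30 UTC on Oct 28.
Add 9 hours 25 minutes leg 1 → 19:55 UTC.
Add 7 hours 21 minutes layover in Phoenix → 03:16 UTC (Oct 29).
Add 7 hours 8 minutes leg 2 → 10:24 UTC.
Add 2 hours 37 minutes layover in Apia → 13:01 UTC.
Add 2 hours 55 minutes leg 3 → 15:56 UTC.
Add 7 hours 25 minutes layover in Tehran → 23:21 UTC.
Add 11 hours leg 4 → 10:21 UTC (Oct 30).
Kathmandu is UTC+5:45, so local arrival = 10:21 + 5:45 = 16:06 on Oct 30.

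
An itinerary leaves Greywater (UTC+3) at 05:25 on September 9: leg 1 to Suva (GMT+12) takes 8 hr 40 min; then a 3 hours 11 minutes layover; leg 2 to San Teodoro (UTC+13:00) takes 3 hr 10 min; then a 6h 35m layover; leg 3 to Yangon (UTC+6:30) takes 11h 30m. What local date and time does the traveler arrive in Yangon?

18:01 on September 10

Convert departure to UTC: 05:25 − 3:00 = 02:25 UTC on Sep 9.
Add 8 hours and 40 minutes leg 1 → 11:05 UTC.
Add 3 hours 11 minutes layover in Suva → 14:16 UTC.
Add 3 hours and 10 minutes leg 2 → 17:26 UTC.
Add 6 hours and 35 minutes layover in San Teodoro → 00:01 UTC (Sep 10).
Add 11 hours 30 minutes leg 3 → 11:31 UTC.
Yangon is UTC+6:30, so local arrival = 11:31 + 6:30 = 18:01 on Sep 10.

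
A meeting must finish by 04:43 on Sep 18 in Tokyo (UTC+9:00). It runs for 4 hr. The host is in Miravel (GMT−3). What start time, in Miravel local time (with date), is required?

Target end time in UTC: 04:43 − 9:00 = 19:43 on Sep 17.
Subtract 4 hours → start 15:43 UTC on Sep 17.
Miravel is UTC−3:00: 15:43 − 3:00 = 12:43 on Sep 17.

12:43 on Sep 17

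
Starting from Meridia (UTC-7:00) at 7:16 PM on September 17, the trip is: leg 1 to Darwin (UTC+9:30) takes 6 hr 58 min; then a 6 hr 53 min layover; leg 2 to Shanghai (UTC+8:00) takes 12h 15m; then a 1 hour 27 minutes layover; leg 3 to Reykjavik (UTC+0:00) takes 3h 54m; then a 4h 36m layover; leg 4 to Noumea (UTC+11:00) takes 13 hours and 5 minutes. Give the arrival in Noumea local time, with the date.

2:24 PM on September 20

Convert departure to UTC: 7:16 PM + 7:00 = 2:16 AM UTC on Sep 18.
Add 6 hours 58 minutes leg 1 → 9:14 AM UTC.
Add 6 hours and 53 minutes layover in Darwin → 4:07 PM UTC.
Add 12 hours 15 minutes leg 2 → 4:22 AM UTC (Sep 19).
Add 1 hour and 27 minutes layover in Shanghai → 5:49 AM UTC.
Add 3 hours and 54 minutes leg 3 → 9:43 AM UTC.
Add 4 hours 36 minutes layover in Reykjavik → 2:19 PM UTC.
Add 13 hours 5 minutes leg 4 → 3:24 AM UTC (Sep 20).
Noumea is UTC+11:00, so local arrival = 3:24 AM + 11:00 = 2:24 PM on Sep 20.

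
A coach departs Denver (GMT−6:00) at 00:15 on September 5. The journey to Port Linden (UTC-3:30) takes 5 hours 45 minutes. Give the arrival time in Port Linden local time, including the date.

Convert departure to UTC: 00:15 + 6:00 = 06:15 UTC on Sep 5.
Add 5 hours 45 minutes travel time → 12:00 UTC.
Port Linden is UTC−3:30, so local arrival = 12:00 − 3:30 = 08:30 on Sep 5.

08:30 on September 5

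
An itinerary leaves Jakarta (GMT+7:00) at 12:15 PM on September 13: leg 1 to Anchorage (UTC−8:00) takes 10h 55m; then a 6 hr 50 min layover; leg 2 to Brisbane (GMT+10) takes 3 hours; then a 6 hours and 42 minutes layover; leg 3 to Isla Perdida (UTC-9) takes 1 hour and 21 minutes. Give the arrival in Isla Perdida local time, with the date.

Convert departure to UTC: 12:15 PM − 7:00 = 5:15 AM UTC on Sep 13.
Add 10 hours 55 minutes leg 1 → 4:10 PM UTC.
Add 6 hours 50 minutes layover in Anchorage → 11:00 PM UTC.
Add 3 hours leg 2 → 2:00 AM UTC (Sep 14).
Add 6 hours 42 minutes layover in Brisbane → 8:42 AM UTC.
Add 1 hour and 21 minutes leg 3 → 10:03 AM UTC.
Isla Perdida is UTC−9:00, so local arrival = 10:03 AM − 9:00 = 1:03 AM on Sep 14.

1:03 AM on September 14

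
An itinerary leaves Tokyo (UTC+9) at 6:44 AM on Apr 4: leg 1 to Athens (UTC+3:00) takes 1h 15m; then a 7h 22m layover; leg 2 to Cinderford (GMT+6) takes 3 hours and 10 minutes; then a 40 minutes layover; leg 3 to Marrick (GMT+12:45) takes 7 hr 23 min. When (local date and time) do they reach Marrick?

6:19 AM on Apr 5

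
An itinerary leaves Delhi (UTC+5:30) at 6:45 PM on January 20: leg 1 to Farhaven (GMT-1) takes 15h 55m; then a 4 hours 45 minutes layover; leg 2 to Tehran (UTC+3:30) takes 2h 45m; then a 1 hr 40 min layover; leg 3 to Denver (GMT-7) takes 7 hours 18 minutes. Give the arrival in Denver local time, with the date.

Convert departure to UTC: 6:45 PM − 5:30 = 1:15 PM UTC on Jan 20.
Add 15 hours 55 minutes leg 1 → 5:10 AM UTC (Jan 21).
Add 4 hours and 45 minutes layover in Farhaven → 9:55 AM UTC.
Add 2 hours and 45 minutes leg 2 → 12:40 PM UTC.
Add 1 hour 40 minutes layover in Tehran → 2:20 PM UTC.
Add 7 hours and 18 minutes leg 3 → 9:38 PM UTC.
Denver is UTC−7:00, so local arrival = 9:38 PM − 7:00 = 2:38 PM on Jan 21.

2:38 PM on Jan 21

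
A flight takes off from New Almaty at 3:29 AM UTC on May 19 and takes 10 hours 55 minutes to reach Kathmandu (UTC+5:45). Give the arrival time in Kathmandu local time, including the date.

8:09 PM on May 19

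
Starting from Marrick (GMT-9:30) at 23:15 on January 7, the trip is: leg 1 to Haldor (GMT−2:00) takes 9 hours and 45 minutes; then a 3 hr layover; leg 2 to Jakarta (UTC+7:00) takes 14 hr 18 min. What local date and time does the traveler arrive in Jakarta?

Convert departure to UTC: 23:15 + 9:30 = 08:45 UTC on Jan 8.
Add 9 hours 45 minutes leg 1 → 18:30 UTC.
Add 3 hours layover in Haldor → 21:30 UTC.
Add 14 hours 18 minutes leg 2 → 11:48 UTC (Jan 9).
Jakarta is UTC+7:00, so local arrival = 11:48 + 7:00 = 18:48 on Jan 9.

18:48 on January 9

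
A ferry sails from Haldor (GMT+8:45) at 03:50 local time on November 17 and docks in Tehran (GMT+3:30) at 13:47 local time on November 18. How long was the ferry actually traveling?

Tehran is 5:15 behind Haldor.
Clock-face elapsed time (ignoring zones) is 33 hours 57 minutes.
Actual elapsed = 33 hours 57 minutes + 5:15 = 39 hours 12 minutes.

39 hours 12 minutes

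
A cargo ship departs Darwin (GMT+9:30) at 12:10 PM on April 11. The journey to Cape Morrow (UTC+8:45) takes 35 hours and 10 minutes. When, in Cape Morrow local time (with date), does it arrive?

Convert departure to UTC: 12:10 PM − 9:30 = 2:40 AM UTC on Apr 11.
Add 35 hours and 10 minutes travel time → 1:50 PM UTC (Apr 12).
Cape Morrow is UTC+8:45, so local arrival = 1:50 PM + 8:45 = 10:35 PM on Apr 12.

10:35 PM on Apr 12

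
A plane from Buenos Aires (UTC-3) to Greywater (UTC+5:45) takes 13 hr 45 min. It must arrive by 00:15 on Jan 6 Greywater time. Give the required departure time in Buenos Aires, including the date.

01:45 on January 5

Target arrival in UTC: 00:15 − 5:45 = 18:30 on Jan 5.
Subtract 13 hours and 45 minutes → departure 04:45 UTC on Jan 5.
Buenos Aires is UTC−3:00: 04:45 − 3:00 = 01:45 on Jan 5.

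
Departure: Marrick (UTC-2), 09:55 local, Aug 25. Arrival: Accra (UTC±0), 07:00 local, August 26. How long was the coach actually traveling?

19 hours 5 minutes

Departure in UTC: 09:55 + 2:00 = 11:55 on Aug 25.
Arrival is already UTC: 07:00 on Aug 26.
Elapsed = 07:00 − 11:55 (+1 day) = 19 hours 5 minutes.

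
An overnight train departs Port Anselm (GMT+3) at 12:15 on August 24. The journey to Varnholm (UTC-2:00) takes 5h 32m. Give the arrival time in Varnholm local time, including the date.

Convert departure to UTC: 12:15 − 3:00 = 09:15 UTC on Aug 24.
Add 5 hours and 32 minutes travel time → 14:47 UTC.
Varnholm is UTC−2:00, so local arrival = 14:47 − 2:00 = 12:47 on Aug 24.

12:47 on August 24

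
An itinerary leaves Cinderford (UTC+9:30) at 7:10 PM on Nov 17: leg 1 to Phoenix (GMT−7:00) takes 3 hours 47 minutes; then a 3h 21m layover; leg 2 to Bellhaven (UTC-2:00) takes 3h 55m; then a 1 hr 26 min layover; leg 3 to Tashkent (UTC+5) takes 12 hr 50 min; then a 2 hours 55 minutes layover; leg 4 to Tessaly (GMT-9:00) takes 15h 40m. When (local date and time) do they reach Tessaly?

Convert departure to UTC: 7:10 PM − 9:30 = 9:40 AM UTC on Nov 17.
Add 3 hours 47 minutes leg 1 → 1:27 PM UTC.
Add 3 hours 21 minutes layover in Phoenix → 4:48 PM UTC.
Add 3 hours 55 minutes leg 2 → 8:43 PM UTC.
Add 1 hour 26 minutes layover in Bellhaven → 10:09 PM UTC.
Add 12 hours 50 minutes leg 3 → 10:59 AM UTC (Nov 18).
Add 2 hours and 55 minutes layover in Tashkent → 1:54 PM UTC.
Add 15 hours 40 minutes leg 4 → 5:34 AM UTC (Nov 19).
Tessaly is UTC−9:00, so local arrival = 5:34 AM − 9:00 = 8:34 PM on Nov 18.

8:34 PM on Nov 18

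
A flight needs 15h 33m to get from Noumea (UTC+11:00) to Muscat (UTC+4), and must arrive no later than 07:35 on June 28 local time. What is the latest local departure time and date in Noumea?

Target arrival in UTC: 07:35 − 4:00 = 03:35 on Jun 28.
Subtract 15 hours 33 minutes → departure 12:02 UTC on Jun 27.
Noumea is UTC+11:00: 12:02 + 11:00 = 23:02 on Jun 27.

23:02 on June 27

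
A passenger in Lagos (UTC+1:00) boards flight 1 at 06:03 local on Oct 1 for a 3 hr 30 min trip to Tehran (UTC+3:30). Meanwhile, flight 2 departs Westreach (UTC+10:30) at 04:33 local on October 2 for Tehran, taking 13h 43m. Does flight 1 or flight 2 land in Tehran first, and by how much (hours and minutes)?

Flight 1 in UTC: 06:03 − 1:00 = 05:03 on Oct 1.
+3 hours 30 minutes → arrive 08:33 UTC on Oct 1.
Flight 2 in UTC: 04:33 − 10:30 = 18:03 on Oct 1.
+13 hours 43 minutes → arrive 07:46 UTC on Oct 2.
Flight 1 lands earlier by 23 hours 13 minutes.

the first, by 23 hours 13 minutes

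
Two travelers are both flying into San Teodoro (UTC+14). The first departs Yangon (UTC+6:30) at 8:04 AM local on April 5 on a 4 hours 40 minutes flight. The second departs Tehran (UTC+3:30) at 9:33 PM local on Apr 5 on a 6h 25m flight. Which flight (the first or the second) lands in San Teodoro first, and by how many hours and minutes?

the first, by 18 hours 14 minutes

Flight 1 in UTC: 8:04 AM − 6:30 = 1:34 AM on Apr 5.
+4 hours 40 minutes → arrive 6:14 AM UTC on Apr 5.
Flight 2 in UTC: 9:33 PM − 3:30 = 6:03 PM on Apr 5.
+6 hours 25 minutes → arrive 12:28 AM UTC on Apr 6.
Flight 1 lands earlier by 18 hours 14 minutes.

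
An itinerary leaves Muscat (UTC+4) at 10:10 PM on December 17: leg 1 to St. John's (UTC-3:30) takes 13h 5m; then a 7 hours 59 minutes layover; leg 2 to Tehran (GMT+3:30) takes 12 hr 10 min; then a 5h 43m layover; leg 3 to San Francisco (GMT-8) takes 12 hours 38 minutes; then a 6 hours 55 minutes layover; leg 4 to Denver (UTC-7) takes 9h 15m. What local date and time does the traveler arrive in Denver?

6:55 AM on December 20

Convert departure to UTC: 10:10 PM − 4:00 = 6:10 PM UTC on Dec 17.
Add 13 hours 5 minutes leg 1 → 7:15 AM UTC (Dec 18).
Add 7 hours and 59 minutes layover in St. John's → 3:14 PM UTC.
Add 12 hours and 10 minutes leg 2 → 3:24 AM UTC (Dec 19).
Add 5 hours 43 minutes layover in Tehran → 9:07 AM UTC.
Add 12 hours and 38 minutes leg 3 → 9:45 PM UTC.
Add 6 hours and 55 minutes layover in San Francisco → 4:40 AM UTC (Dec 20).
Add 9 hours and 15 minutes leg 4 → 1:55 PM UTC.
Denver is UTC−7:00, so local arrival = 1:55 PM − 7:00 = 6:55 AM on Dec 20.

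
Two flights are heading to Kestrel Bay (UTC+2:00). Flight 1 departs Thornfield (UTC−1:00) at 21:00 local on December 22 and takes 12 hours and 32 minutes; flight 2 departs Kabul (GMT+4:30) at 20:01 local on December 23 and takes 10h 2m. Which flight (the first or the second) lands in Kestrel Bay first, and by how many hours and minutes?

Flight 1 in UTC: 21:00 + 1:00 = 22:00 on Dec 22.
+12 hours and 32 minutes → arrive 10:32 UTC on Dec 23.
Flight 2 in UTC: 20:01 − 4:30 = 15:31 on Dec 23.
+10 hours 2 minutes → arrive 01:33 UTC on Dec 24.
Flight 1 lands earlier by 15 hours 1 minute.

the first, by 15 hours 1 minute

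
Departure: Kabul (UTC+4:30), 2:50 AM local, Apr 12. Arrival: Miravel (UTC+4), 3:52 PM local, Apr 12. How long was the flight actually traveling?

Departure in UTC: 2:50 AM − 4:30 = 10:20 PM on Apr 11.
Arrival in UTC: 3:52 PM − 4:00 = 11:52 AM on Apr 12.
Elapsed = 11:52 AM − 10:20 PM (+1 day) = 13 hours 32 minutes.

13 hours 32 minutes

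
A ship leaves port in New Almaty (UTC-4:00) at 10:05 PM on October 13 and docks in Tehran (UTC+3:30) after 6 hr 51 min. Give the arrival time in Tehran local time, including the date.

Convert departure to UTC: 10:05 PM + 4:00 = 2:05 AM UTC on Oct 14.
Add 6 hours and 51 minutes travel time → 8:56 AM UTC.
Tehran is UTC+3:30, so local arrival = 8:56 AM + 3:30 = 12:26 PM on Oct 14.

12:26 PM on October 14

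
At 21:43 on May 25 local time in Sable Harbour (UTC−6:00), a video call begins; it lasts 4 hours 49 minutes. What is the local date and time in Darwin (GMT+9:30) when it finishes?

Darwin is 15:30 ahead of Sable Harbour.
After 4 hours 49 minutes it is 02:32 (May 26) in Sable Harbour.
Shift by the zone difference: 02:32 + 15:30 = 18:02 on May 26 in Darwin.

18:02 on May 26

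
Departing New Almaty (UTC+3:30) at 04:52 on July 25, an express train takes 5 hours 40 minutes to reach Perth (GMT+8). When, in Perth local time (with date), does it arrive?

15:02 on Jul 25

Convert departure to UTC: 04:52 − 3:30 = 01:22 UTC on Jul 25.
Add 5 hours 40 minutes travel time → 07:02 UTC.
Perth is UTC+8:00, so local arrival = 07:02 + 8:00 = 15:02 on Jul 25.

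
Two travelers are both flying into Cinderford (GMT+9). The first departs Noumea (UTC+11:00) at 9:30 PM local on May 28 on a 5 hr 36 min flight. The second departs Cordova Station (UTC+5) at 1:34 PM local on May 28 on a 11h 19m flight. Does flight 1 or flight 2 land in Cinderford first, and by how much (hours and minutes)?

Flight 1 in UTC: 9:30 PM − 11:00 = 10:30 AM on May 28.
+5 hours 36 minutes → arrive 4:06 PM UTC on May 28.
Flight 2 in UTC: 1:34 PM − 5:00 = 8:34 AM on May 28.
+11 hours and 19 minutes → arrive 7:53 PM UTC on May 28.
Flight 1 lands earlier by 3 hours 47 minutes.

the first, by 3 hours 47 minutes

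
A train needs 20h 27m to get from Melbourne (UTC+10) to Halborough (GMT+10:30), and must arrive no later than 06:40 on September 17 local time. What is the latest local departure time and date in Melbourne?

Target arrival in UTC: 06:40 − 10:30 = 20:10 on Sep 16.
Subtract 20 hours 27 minutes → departure 23:43 UTC on Sep 15.
Melbourne is UTC+10:00: 23:43 + 10:00 = 09:43 on Sep 16.

09:43 on September 16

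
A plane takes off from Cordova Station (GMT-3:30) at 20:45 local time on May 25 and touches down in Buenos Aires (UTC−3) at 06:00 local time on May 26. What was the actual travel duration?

Buenos Aires is 0:30 ahead of Cordova Station.
Clock-face elapsed time (ignoring zones) is 9 hours 15 minutes.
Actual elapsed = 9 hours 15 minutes − 0:30 = 8 hours 45 minutes.

8 hours 45 minutes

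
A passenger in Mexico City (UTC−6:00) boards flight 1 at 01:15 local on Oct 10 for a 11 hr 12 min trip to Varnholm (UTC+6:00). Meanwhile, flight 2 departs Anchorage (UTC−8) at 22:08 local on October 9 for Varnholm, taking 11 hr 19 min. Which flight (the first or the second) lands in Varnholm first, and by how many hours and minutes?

the second, by 1 hour

Flight 1 in UTC: 01:15 + 6:00 = 07:15 on Oct 10.
+11 hours 12 minutes → arrive 18:27 UTC on Oct 10.
Flight 2 in UTC: 22:08 + 8:00 = 06:08 on Oct 10.
+11 hours and 19 minutes → arrive 17:27 UTC on Oct 10.
Flight 2 lands earlier by 1 hour.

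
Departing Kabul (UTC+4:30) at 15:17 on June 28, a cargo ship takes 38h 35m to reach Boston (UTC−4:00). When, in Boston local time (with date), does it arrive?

21:22 on June 29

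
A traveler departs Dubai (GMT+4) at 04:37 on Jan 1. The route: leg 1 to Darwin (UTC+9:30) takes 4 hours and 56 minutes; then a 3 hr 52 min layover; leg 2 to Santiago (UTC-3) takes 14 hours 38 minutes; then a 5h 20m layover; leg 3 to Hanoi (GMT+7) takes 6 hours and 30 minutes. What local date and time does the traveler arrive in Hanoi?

Convert departure to UTC: 04:37 − 4:00 = 00:37 UTC on Jan 1.
Add 4 hours and 56 minutes leg 1 → 05:33 UTC.
Add 3 hours 52 minutes layover in Darwin → 09:25 UTC.
Add 14 hours and 38 minutes leg 2 → 00:03 UTC (Jan 2).
Add 5 hours and 20 minutes layover in Santiago → 05:23 UTC.
Add 6 hours 30 minutes leg 3 → 11:53 UTC.
Hanoi is UTC+7:00, so local arrival = 11:53 + 7:00 = 18:53 on Jan 2.

18:53 on Jan 2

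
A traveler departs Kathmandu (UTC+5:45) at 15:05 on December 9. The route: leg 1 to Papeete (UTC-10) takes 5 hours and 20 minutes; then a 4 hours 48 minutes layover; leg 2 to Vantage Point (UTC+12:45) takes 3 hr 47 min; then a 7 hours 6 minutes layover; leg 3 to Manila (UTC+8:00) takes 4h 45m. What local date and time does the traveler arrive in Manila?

Convert departure to UTC: 15:05 − 5:45 = 09:20 UTC on Dec 9.
Add 5 hours and 20 minutes leg 1 → 14:40 UTC.
Add 4 hours and 48 minutes layover in Papeete → 19:28 UTC.
Add 3 hours 47 minutes leg 2 → 23:15 UTC.
Add 7 hours 6 minutes layover in Vantage Point → 06:21 UTC (Dec 10).
Add 4 hours and 45 minutes leg 3 → 11:06 UTC.
Manila is UTC+8:00, so local arrival = 11:06 + 8:00 = 19:06 on Dec 10.

19:06 on December 10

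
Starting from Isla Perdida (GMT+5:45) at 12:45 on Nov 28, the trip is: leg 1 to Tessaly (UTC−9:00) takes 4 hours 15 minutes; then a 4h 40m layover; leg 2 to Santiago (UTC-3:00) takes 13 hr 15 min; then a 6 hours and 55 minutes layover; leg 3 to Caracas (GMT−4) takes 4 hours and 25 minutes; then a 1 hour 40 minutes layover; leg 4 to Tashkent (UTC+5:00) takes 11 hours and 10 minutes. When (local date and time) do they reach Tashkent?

Convert departure to UTC: 12:45 − 5:45 = 07:00 UTC on Nov 28.
Add 4 hours 15 minutes leg 1 → 11:15 UTC.
Add 4 hours 40 minutes layover in Tessaly → 15:55 UTC.
Add 13 hours and 15 minutes leg 2 → 05:10 UTC (Nov 29).
Add 6 hours and 55 minutes layover in Santiago → 12:05 UTC.
Add 4 hours 25 minutes leg 3 → 16:30 UTC.
Add 1 hour and 40 minutes layover in Caracas → 18:10 UTC.
Add 11 hours 10 minutes leg 4 → 05:20 UTC (Nov 30).
Tashkent is UTC+5:00, so local arrival = 05:20 + 5:00 = 10:20 on Nov 30.

10:20 on Nov 30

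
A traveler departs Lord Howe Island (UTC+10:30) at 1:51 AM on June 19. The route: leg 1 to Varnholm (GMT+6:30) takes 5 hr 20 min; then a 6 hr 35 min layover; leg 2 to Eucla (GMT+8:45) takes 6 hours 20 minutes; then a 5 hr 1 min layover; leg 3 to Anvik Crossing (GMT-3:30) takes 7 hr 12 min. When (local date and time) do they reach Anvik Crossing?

6:19 PM on June 19

Convert departure to UTC: 1:51 AM − 10:30 = 3:21 PM UTC on Jun 18.
Add 5 hours and 20 minutes leg 1 → 8:41 PM UTC.
Add 6 hours and 35 minutes layover in Varnholm → 3:16 AM UTC (Jun 19).
Add 6 hours and 20 minutes leg 2 → 9:36 AM UTC.
Add 5 hours and 1 minute layover in Eucla → 2:37 PM UTC.
Add 7 hours and 12 minutes leg 3 → 9:49 PM UTC.
Anvik Crossing is UTC−3:30, so local arrival = 9:49 PM − 3:30 = 6:19 PM on Jun 19.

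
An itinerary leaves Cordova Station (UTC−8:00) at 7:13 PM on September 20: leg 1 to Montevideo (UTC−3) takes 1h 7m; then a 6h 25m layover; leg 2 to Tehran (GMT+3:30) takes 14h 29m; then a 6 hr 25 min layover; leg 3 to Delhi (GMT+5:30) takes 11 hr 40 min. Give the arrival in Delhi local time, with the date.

12:49 AM on Sep 23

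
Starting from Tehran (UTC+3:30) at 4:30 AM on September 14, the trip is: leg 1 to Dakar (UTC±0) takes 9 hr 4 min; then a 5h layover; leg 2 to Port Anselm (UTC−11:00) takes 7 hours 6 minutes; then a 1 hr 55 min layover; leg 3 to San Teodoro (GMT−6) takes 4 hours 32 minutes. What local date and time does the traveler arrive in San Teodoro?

10:37 PM on September 14

Convert departure to UTC: 4:30 AM − 3:30 = 1:00 AM UTC on Sep 14.
Add 9 hours and 4 minutes leg 1 → 10:04 AM UTC.
Add 5 hours layover in Dakar → 3:04 PM UTC.
Add 7 hours 6 minutes leg 2 → 10:10 PM UTC.
Add 1 hour and 55 minutes layover in Port Anselm → 12:05 AM UTC (Sep 15).
Add 4 hours and 32 minutes leg 3 → 4:37 AM UTC.
San Teodoro is UTC−6:00, so local arrival = 4:37 AM − 6:00 = 10:37 PM on Sep 14.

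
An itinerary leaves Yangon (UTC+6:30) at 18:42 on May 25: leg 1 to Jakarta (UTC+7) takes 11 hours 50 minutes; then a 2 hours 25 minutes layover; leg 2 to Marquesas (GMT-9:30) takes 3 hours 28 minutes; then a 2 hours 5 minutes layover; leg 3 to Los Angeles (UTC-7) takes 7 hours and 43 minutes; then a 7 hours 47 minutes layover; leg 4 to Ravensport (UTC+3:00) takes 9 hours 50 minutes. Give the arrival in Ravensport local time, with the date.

12:20 on May 27

Convert departure to UTC: 18:42 − 6:30 = 12:12 UTC on May 25.
Add 11 hours and 50 minutes leg 1 → 00:02 UTC (May 26).
Add 2 hours 25 minutes layover in Jakarta → 02:27 UTC.
Add 3 hours 28 minutes leg 2 → 05:55 UTC.
Add 2 hours 5 minutes layover in Marquesas → 08:00 UTC.
Add 7 hours 43 minutes leg 3 → 15:43 UTC.
Add 7 hours and 47 minutes layover in Los Angeles → 23:30 UTC.
Add 9 hours 50 minutes leg 4 → 09:20 UTC (May 27).
Ravensport is UTC+3:00, so local arrival = 09:20 + 3:00 = 12:20 on May 27.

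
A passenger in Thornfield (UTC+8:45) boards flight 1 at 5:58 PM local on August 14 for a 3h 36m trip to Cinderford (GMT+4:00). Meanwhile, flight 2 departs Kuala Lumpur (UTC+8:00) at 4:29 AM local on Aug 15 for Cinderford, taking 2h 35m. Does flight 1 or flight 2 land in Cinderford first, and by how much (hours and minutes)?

the first, by 10 hours 15 minutes

Flight 1 in UTC: 5:58 PM − 8:45 = 9:13 AM on Aug 14.
+3 hours 36 minutes → arrive 12:49 PM UTC on Aug 14.
Flight 2 in UTC: 4:29 AM − 8:00 = 8:29 PM on Aug 14.
+2 hours 35 minutes → arrive 11:04 PM UTC on Aug 14.
Flight 1 lands earlier by 10 hours 15 minutes.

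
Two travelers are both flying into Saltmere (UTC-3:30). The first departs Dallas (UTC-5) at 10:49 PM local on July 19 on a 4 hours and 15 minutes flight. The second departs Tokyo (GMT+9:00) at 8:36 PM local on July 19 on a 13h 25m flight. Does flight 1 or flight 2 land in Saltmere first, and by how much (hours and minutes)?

Flight 1 in UTC: 10:49 PM + 5:00 = 3:49 AM on Jul 20.
+4 hours and 15 minutes → arrive 8:04 AM UTC on Jul 20.
Flight 2 in UTC: 8:36 PM − 9:00 = 11:36 AM on Jul 19.
+13 hours and 25 minutes → arrive 1:01 AM UTC on Jul 20.
Flight 2 lands earlier by 7 hours 3 minutes.

the second, by 7 hours 3 minutes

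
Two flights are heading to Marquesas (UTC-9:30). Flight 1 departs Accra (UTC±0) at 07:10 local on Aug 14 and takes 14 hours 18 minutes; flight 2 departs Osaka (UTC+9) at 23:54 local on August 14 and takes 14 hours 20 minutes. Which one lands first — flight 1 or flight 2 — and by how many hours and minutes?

the first, by 7 hours 46 minutes

Flight 1 departs at 07:10 UTC (Aug 14).
+14 hours 18 minutes → arrive 21:28 UTC on Aug 14.
Flight 2 in UTC: 23:54 − 9:00 = 14:54 on Aug 14.
+14 hours and 20 minutes → arrive 05:14 UTC on Aug 15.
Flight 1 lands earlier by 7 hours 46 minutes.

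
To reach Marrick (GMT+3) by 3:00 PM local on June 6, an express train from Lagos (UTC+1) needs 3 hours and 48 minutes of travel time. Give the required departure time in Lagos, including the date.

9:12 AM on June 6

Target arrival in UTC: 3:00 PM − 3:00 = 12:00 PM on Jun 6.
Subtract 3 hours 48 minutes → departure 8:12 AM UTC on Jun 6.
Lagos is UTC+1:00: 8:12 AM + 1:00 = 9:12 AM on Jun 6.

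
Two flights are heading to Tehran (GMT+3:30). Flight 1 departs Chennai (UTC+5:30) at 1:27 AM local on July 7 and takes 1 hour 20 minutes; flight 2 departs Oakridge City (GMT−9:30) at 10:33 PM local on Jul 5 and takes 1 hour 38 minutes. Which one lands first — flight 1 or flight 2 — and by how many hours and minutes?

Flight 1 in UTC: 1:27 AM − 5:30 = 7:57 PM on Jul 6.
+1 hour 20 minutes → arrive 9:17 PM UTC on Jul 6.
Flight 2 in UTC: 10:33 PM + 9:30 = 8:03 AM on Jul 6.
+1 hour and 38 minutes → arrive 9:41 AM UTC on Jul 6.
Flight 2 lands earlier by 11 hours 36 minutes.

the second, by 11 hours 36 minutes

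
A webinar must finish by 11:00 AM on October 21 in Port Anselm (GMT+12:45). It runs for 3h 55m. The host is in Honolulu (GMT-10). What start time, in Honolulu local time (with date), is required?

8:20 AM on October 20

Target end time in UTC: 11:00 AM − 12:45 = 10:15 PM on Oct 20.
Subtract 3 hours 55 minutes → start 6:20 PM UTC on Oct 20.
Honolulu is UTC−10:00: 6:20 PM − 10:00 = 8:20 AM on Oct 20.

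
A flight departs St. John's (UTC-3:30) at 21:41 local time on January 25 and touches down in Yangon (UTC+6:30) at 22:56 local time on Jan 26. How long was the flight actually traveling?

Yangon is 10:00 ahead of St. John's.
Clock-face elapsed time (ignoring zones) is 25 hours 15 minutes.
Actual elapsed = 25 hours 15 minutes − 10:00 = 15 hours 15 minutes.

15 hours 15 minutes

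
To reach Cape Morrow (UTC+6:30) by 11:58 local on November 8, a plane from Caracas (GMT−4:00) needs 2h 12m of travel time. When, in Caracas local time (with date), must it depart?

Target arrival in UTC: 11:58 − 6:30 = 05:28 on Nov 8.
Subtract 2 hours 12 minutes → departure 03:16 UTC on Nov 8.
Caracas is UTC−4:00: 03:16 − 4:00 = 23:16 on Nov 7.

23:16 on November 7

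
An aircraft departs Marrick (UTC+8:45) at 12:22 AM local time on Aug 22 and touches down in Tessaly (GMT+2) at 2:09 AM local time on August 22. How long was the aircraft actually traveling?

Departure in UTC: 12:22 AM − 8:45 = 3:37 PM on Aug 21.
Arrival in UTC: 2:09 AM − 2:00 = 12:09 AM on Aug 22.
Elapsed = 12:09 AM − 3:37 PM (+1 day) = 8 hours 32 minutes.

8 hours 32 minutes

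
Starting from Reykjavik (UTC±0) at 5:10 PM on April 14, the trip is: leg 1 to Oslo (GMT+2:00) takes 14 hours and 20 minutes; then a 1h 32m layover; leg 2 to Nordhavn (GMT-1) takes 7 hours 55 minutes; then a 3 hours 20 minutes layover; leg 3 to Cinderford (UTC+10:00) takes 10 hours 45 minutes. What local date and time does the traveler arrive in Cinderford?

5:02 PM on April 16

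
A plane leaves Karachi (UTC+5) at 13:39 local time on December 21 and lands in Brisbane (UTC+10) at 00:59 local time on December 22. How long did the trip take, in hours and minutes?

Departure in UTC: 13:39 − 5:00 = 08:39 on Dec 21.
Arrival in UTC: 00:59 − 10:00 = 14:59 on Dec 21.
Elapsed = 14:59 − 08:39 = 6 hours 20 minutes.

6 hours 20 minutes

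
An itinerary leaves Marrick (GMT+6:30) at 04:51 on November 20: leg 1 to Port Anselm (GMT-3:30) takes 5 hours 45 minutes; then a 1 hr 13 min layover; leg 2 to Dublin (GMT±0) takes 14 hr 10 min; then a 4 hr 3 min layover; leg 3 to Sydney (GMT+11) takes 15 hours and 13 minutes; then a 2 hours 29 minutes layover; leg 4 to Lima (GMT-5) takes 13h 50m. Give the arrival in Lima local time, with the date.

02:04 on Nov 22

Convert departure to UTC: 04:51 − 6:30 = 22:21 UTC on Nov 19.
Add 5 hours 45 minutes leg 1 → 04:06 UTC (Nov 20).
Add 1 hour and 13 minutes layover in Port Anselm → 05:19 UTC.
Add 14 hours and 10 minutes leg 2 → 19:29 UTC.
Add 4 hours 3 minutes layover in Dublin → 23:32 UTC.
Add 15 hours and 13 minutes leg 3 → 14:45 UTC (Nov 21).
Add 2 hours and 29 minutes layover in Sydney → 17:14 UTC.
Add 13 hours and 50 minutes leg 4 → 07:04 UTC (Nov 22).
Lima is UTC−5:00, so local arrival = 07:04 − 5:00 = 02:04 on Nov 22.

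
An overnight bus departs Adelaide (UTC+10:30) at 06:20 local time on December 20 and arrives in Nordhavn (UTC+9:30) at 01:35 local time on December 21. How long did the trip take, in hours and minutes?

20 hours 15 minutes

Departure in UTC: 06:20 − 10:30 = 19:50 on Dec 19.
Arrival in UTC: 01:35 − 9:30 = 16:05 on Dec 20.
Elapsed = 16:05 − 19:50 (+1 day) = 20 hours 15 minutes.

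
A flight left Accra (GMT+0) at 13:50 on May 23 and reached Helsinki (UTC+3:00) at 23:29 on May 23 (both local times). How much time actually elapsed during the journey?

Helsinki is 3:00 ahead of Accra.
Clock-face elapsed time (ignoring zones) is 9 hours 39 minutes.
Actual elapsed = 9 hours 39 minutes − 3:00 = 6 hours 39 minutes.

6 hours 39 minutes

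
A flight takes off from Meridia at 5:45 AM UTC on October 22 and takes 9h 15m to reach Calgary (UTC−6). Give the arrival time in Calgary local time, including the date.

9:00 AM on October 22

Departure is given in UTC: 5:45 AM on Oct 22.
Add 9 hours 15 minutes → 3:00 PM UTC.
Calgary is UTC−6:00: 3:00 PM − 6:00 = 9:00 AM on Oct 22.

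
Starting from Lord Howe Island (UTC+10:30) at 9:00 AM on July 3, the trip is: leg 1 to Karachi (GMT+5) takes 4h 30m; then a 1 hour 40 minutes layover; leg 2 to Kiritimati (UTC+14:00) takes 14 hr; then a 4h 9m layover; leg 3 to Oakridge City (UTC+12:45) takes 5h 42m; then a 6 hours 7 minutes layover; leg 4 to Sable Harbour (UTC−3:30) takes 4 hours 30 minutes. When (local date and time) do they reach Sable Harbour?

11:38 AM on July 4

Convert departure to UTC: 9:00 AM − 10:30 = 10:30 PM UTC on Jul 2.
Add 4 hours 30 minutes leg 1 → 3:00 AM UTC (Jul 3).
Add 1 hour 40 minutes layover in Karachi → 4:40 AM UTC.
Add 14 hours leg 2 → 6:40 PM UTC.
Add 4 hours 9 minutes layover in Kiritimati → 10:49 PM UTC.
Add 5 hours 42 minutes leg 3 → 4:31 AM UTC (Jul 4).
Add 6 hours 7 minutes layover in Oakridge City → 10:38 AM UTC.
Add 4 hours and 30 minutes leg 4 → 3:08 PM UTC.
Sable Harbour is UTC−3:30, so local arrival = 3:08 PM − 3:30 = 11:38 AM on Jul 4.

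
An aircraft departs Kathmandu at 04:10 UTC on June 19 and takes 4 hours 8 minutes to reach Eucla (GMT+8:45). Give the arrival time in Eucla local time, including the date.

Departure is given in UTC: 04:10 on Jun 19.
Add 4 hours and 8 minutes → 08:18 UTC.
Eucla is UTC+8:45: 08:18 + 8:45 = 17:03 on Jun 19.

17:03 on Jun 19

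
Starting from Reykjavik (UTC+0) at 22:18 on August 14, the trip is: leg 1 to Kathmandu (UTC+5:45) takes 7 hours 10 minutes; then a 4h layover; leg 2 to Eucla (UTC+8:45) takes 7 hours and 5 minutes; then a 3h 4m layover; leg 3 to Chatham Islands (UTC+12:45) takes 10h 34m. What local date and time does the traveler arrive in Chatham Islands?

Reykjavik is at UTC+0, so departure is already 22:18 UTC on Aug 14.
Add 7 hours and 10 minutes leg 1 → 05:28 UTC (Aug 15).
Add 4 hours layover in Kathmandu → 09:28 UTC.
Add 7 hours and 5 minutes leg 2 → 16:33 UTC.
Add 3 hours and 4 minutes layover in Eucla → 19:37 UTC.
Add 10 hours and 34 minutes leg 3 → 06:11 UTC (Aug 16).
Chatham Islands is UTC+12:45, so local arrival = 06:11 + 12:45 = 18:56 on Aug 16.

18:56 on August 16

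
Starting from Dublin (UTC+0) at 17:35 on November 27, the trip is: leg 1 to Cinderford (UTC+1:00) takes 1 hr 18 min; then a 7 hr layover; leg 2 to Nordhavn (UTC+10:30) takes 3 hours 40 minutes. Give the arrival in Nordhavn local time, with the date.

Dublin is at UTC+0, so departure is already 17:35 UTC on Nov 27.
Add 1 hour 18 minutes leg 1 → 18:53 UTC.
Add 7 hours layover in Cinderford → 01:53 UTC (Nov 28).
Add 3 hours 40 minutes leg 2 → 05:33 UTC.
Nordhavn is UTC+10:30, so local arrival = 05:33 + 10:30 = 16:03 on Nov 28.

16:03 on Nov 28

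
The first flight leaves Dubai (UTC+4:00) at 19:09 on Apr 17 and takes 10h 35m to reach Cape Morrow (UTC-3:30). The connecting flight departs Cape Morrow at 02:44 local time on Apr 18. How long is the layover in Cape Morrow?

Convert departure to UTC: 19:09 − 4:00 = 15:09 UTC on Apr 17.
Add 10 hours 35 minutes flight time → 01:44 UTC (Apr 18).
Cape Morrow is UTC−3:30, so local arrival = 01:44 − 3:30 = 22:14 on Apr 17.
Layover = 02:44 − 22:14 (+1 day) = 4 hours 30 minutes.

4 hours 30 minutes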